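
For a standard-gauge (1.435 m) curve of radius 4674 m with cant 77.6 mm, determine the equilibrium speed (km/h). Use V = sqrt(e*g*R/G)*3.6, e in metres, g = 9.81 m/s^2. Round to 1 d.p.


Convert cant: e = 77.6 mm = 0.0776 m
V_ms = sqrt(0.0776 * 9.81 * 4674 / 1.435)
V_ms = sqrt(2479.519543) = 49.7948 m/s
V = 49.7948 * 3.6 = 179.3 km/h

179.3


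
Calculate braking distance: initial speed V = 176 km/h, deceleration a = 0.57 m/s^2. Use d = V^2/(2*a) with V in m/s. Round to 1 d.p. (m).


Convert speed: V = 176 / 3.6 = 48.8889 m/s
V^2 = 2390.1235
d = 2390.1235 / (2 * 0.57)
d = 2390.1235 / 1.14
d = 2096.6 m

2096.6


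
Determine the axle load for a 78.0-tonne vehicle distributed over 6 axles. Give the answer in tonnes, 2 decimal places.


Load per axle = total weight / number of axles
Load = 78.0 / 6
Load = 13.00 tonnes

13.00


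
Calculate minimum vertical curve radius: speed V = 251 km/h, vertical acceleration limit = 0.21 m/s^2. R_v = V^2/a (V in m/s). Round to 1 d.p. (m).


Convert speed: V = 251 / 3.6 = 69.7222 m/s
V^2 = 4861.1883 m^2/s^2
R_v = 4861.1883 / 0.21
R_v = 23148.5 m

23148.5


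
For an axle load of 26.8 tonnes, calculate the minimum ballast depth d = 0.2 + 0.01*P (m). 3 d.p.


d = 0.2 + 0.01 * 26.8
d = 0.2 + 0.268
d = 0.468 m

0.468


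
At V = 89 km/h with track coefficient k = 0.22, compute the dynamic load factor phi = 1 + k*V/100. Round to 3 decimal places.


phi = 1 + k * V / 100
phi = 1 + 0.22 * 89 / 100
phi = 1 + 0.1958
phi = 1.196

1.196


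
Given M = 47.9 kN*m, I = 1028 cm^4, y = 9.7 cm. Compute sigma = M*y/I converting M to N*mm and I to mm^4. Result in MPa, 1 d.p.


Convert units:
M = 47.9 kN*m = 47900000 N*mm
y = 9.7 cm = 97 mm
I = 1028 cm^4 = 10280000 mm^4
sigma = 47900000 * 97 / 10280000
sigma = 452.0 MPa

452.0


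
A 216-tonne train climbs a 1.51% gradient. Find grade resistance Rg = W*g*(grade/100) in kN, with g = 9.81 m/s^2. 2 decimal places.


Rg = W * 9.81 * grade / 100
Rg = 216 * 9.81 * 1.51 / 100
Rg = 2118.96 * 0.0151
Rg = 32.00 kN

32.00


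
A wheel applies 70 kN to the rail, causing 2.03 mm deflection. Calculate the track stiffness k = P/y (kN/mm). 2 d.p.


Track stiffness k = P / y
k = 70 / 2.03
k = 34.48 kN/mm

34.48


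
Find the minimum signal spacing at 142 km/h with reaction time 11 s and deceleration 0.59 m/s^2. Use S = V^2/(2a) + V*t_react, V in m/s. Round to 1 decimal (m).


V = 142 / 3.6 = 39.4444 m/s
Braking distance = 39.4444^2 / (2*0.59) = 1318.529 m
Sighting distance = 39.4444 * 11 = 433.8889 m
S = 1318.529 + 433.8889 = 1752.4 m

1752.4


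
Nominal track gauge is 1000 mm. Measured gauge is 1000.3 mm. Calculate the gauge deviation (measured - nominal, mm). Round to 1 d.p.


Deviation = measured - nominal
Deviation = 1000.3 - 1000
Deviation = 0.3 mm

0.3


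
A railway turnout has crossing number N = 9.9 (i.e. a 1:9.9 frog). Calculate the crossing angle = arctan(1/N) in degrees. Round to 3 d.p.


1/N = 1/9.9 = 0.10101
angle = arctan(0.10101) = 0.100669 rad
angle = 0.100669 * 180/pi = 5.768 degrees

5.768


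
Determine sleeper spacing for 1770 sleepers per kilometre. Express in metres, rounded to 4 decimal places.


Spacing = 1000 m / number of sleepers
Spacing = 1000 / 1770
Spacing = 0.5650 m

0.5650


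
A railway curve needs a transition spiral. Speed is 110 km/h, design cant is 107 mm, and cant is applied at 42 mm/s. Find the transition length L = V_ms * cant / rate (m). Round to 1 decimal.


Convert speed: V = 110 / 3.6 = 30.5556 m/s
L = 30.5556 * 107 / 42
L = 3269.4444 / 42
L = 77.8 m

77.8


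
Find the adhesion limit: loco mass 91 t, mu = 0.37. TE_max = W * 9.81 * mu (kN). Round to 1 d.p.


TE_max = W * g * mu
TE_max = 91 * 9.81 * 0.37
TE_max = 892.71 * 0.37
TE_max = 330.3 kN

330.3


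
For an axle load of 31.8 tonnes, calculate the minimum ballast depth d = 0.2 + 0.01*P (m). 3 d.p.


d = 0.2 + 0.01 * 31.8
d = 0.2 + 0.318
d = 0.518 m

0.518


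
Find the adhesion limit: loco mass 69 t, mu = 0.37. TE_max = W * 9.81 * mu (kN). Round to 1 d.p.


TE_max = W * g * mu
TE_max = 69 * 9.81 * 0.37
TE_max = 676.89 * 0.37
TE_max = 250.4 kN

250.4


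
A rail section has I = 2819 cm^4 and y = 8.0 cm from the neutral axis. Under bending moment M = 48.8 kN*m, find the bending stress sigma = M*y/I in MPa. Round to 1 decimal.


Convert units:
M = 48.8 kN*m = 48800000 N*mm
y = 8.0 cm = 80 mm
I = 2819 cm^4 = 28190000 mm^4
sigma = 48800000 * 80 / 28190000
sigma = 138.5 MPa

138.5


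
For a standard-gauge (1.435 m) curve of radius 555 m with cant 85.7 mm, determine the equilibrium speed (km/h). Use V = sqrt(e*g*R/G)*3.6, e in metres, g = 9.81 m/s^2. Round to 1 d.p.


Convert cant: e = 85.7 mm = 0.0857 m
V_ms = sqrt(0.0857 * 9.81 * 555 / 1.435)
V_ms = sqrt(325.155355) = 18.0321 m/s
V = 18.0321 * 3.6 = 64.9 km/h

64.9


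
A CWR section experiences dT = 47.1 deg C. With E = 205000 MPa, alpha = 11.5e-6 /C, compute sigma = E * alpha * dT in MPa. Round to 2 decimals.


sigma = E * alpha * dT
sigma = 205000 * 11.5e-6 * 47.1
sigma = 2.3575 * 47.1
sigma = 111.04 MPa

111.04


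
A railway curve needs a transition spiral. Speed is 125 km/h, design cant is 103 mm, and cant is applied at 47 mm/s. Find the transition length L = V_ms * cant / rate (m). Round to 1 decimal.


Convert speed: V = 125 / 3.6 = 34.7222 m/s
L = 34.7222 * 103 / 47
L = 3576.3889 / 47
L = 76.1 m

76.1


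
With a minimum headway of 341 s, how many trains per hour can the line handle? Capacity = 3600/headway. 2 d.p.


Capacity = 3600 / headway
Capacity = 3600 / 341
Capacity = 10.56 trains/hour

10.56


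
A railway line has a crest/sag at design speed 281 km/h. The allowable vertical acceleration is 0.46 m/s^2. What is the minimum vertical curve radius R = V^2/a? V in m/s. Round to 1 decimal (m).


Convert speed: V = 281 / 3.6 = 78.0556 m/s
V^2 = 6092.6698 m^2/s^2
R_v = 6092.6698 / 0.46
R_v = 13244.9 m

13244.9


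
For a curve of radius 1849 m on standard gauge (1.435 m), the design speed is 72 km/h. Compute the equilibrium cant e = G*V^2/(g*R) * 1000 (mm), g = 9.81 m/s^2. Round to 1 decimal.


Convert speed: V = 72 / 3.6 = 20.0 m/s
Apply formula: e = 1.435 * 20.0^2 / (9.81 * 1849)
e = 1.435 * 400.0 / 18138.69
e = 0.031645 m = 31.6 mm

31.6


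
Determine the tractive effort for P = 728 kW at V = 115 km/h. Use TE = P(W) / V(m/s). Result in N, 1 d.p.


Convert: P = 728 kW = 728000 W
V = 115 / 3.6 = 31.9444 m/s
TE = 728000 / 31.9444
TE = 22789.6 N

22789.6


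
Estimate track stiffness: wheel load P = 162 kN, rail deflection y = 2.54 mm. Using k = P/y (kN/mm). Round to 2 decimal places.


Track stiffness k = P / y
k = 162 / 2.54
k = 63.78 kN/mm

63.78


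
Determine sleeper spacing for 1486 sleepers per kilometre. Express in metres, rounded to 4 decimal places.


Spacing = 1000 m / number of sleepers
Spacing = 1000 / 1486
Spacing = 0.6729 m

0.6729


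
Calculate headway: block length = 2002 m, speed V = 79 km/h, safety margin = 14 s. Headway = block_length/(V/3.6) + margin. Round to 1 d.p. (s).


V = 79 / 3.6 = 21.9444 m/s
Block traversal time = 2002 / 21.9444 = 91.2304 s
Headway = 91.2304 + 14
Headway = 105.2 s

105.2


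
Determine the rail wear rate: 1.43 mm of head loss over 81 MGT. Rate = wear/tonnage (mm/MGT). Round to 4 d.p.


Wear rate = total wear / cumulative tonnage
Rate = 1.43 / 81
Rate = 0.0177 mm/MGT

0.0177


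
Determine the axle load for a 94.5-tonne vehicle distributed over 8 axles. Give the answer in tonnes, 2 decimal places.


Load per axle = total weight / number of axles
Load = 94.5 / 8
Load = 11.81 tonnes

11.81


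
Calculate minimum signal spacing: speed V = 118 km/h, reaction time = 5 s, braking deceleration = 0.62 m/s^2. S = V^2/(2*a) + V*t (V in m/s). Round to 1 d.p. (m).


V = 118 / 3.6 = 32.7778 m/s
Braking distance = 32.7778^2 / (2*0.62) = 866.4377 m
Sighting distance = 32.7778 * 5 = 163.8889 m
S = 866.4377 + 163.8889 = 1030.3 m

1030.3


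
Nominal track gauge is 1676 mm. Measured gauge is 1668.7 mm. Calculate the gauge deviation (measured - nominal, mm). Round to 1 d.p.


Deviation = measured - nominal
Deviation = 1668.7 - 1676
Deviation = -7.3 mm

-7.3


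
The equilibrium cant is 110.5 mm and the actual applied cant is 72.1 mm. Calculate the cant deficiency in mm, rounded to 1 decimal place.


Cant deficiency = equilibrium cant - actual cant
CD = 110.5 - 72.1
CD = 38.4 mm

38.4


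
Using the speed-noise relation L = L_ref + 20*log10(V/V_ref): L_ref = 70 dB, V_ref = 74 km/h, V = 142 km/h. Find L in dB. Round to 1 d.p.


V/V_ref = 142 / 74 = 1.918919
log10(1.918919) = 0.283057
20 * 0.283057 = 5.6611
L = 70 + 5.6611 = 75.7 dB

75.7


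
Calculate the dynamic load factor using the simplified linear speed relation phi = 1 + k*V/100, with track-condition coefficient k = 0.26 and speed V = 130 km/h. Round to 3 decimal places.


phi = 1 + k * V / 100
phi = 1 + 0.26 * 130 / 100
phi = 1 + 0.338
phi = 1.338

1.338


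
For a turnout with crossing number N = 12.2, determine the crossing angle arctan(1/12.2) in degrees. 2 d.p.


1/N = 1/12.2 = 0.081967
angle = arctan(0.081967) = 0.081784 rad
angle = 0.081784 * 180/pi = 4.69 degrees

4.69


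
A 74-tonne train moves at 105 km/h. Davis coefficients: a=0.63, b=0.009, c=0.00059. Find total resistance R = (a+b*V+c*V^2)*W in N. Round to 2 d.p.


b*V = 0.009 * 105 = 0.945
c*V^2 = 0.00059 * 11025 = 6.50475
R_per_t = 0.63 + 0.945 + 6.50475 = 8.07975 N/t
R_total = 8.07975 * 74 = 597.90 N

597.90


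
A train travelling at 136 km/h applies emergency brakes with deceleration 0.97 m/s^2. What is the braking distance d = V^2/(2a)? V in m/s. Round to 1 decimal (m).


Convert speed: V = 136 / 3.6 = 37.7778 m/s
V^2 = 1427.1605
d = 1427.1605 / (2 * 0.97)
d = 1427.1605 / 1.94
d = 735.6 m

735.6


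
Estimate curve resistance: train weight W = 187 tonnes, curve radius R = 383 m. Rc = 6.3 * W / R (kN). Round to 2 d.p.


Rc = 6.3 * W / R
Rc = 6.3 * 187 / 383
Rc = 1178.1 / 383
Rc = 3.08 kN

3.08


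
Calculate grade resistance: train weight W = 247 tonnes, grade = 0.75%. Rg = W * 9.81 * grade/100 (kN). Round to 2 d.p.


Rg = W * 9.81 * grade / 100
Rg = 247 * 9.81 * 0.75 / 100
Rg = 2423.07 * 0.0075
Rg = 18.17 kN

18.17


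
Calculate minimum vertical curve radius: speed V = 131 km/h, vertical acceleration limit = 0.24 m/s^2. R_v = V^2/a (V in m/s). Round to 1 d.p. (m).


Convert speed: V = 131 / 3.6 = 36.3889 m/s
V^2 = 1324.1512 m^2/s^2
R_v = 1324.1512 / 0.24
R_v = 5517.3 m

5517.3


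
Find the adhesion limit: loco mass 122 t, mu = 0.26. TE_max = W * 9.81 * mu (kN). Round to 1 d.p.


TE_max = W * g * mu
TE_max = 122 * 9.81 * 0.26
TE_max = 1196.82 * 0.26
TE_max = 311.2 kN

311.2


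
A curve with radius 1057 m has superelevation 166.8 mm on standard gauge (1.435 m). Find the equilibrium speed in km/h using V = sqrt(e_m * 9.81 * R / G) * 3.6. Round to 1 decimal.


Convert cant: e = 166.8 mm = 0.1668 m
V_ms = sqrt(0.1668 * 9.81 * 1057 / 1.435)
V_ms = sqrt(1205.280527) = 34.7172 m/s
V = 34.7172 * 3.6 = 125.0 km/h

125.0


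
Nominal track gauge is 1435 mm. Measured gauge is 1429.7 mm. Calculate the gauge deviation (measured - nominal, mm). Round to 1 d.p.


Deviation = measured - nominal
Deviation = 1429.7 - 1435
Deviation = -5.3 mm

-5.3


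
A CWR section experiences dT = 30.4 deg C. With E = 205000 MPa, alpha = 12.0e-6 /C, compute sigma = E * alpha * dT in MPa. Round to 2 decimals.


sigma = E * alpha * dT
sigma = 205000 * 12.0e-6 * 30.4
sigma = 2.46 * 30.4
sigma = 74.78 MPa

74.78


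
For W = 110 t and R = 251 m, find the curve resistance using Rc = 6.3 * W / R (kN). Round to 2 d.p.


Rc = 6.3 * W / R
Rc = 6.3 * 110 / 251
Rc = 693.0 / 251
Rc = 2.76 kN

2.76


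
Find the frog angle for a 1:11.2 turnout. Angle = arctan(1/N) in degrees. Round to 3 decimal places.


1/N = 1/11.2 = 0.089286
angle = arctan(0.089286) = 0.08905 rad
angle = 0.08905 * 180/pi = 5.102 degrees

5.102


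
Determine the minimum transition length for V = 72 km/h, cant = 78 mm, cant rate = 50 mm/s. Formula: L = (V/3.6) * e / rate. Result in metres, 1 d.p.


Convert speed: V = 72 / 3.6 = 20.0 m/s
L = 20.0 * 78 / 50
L = 1560.0 / 50
L = 31.2 m

31.2


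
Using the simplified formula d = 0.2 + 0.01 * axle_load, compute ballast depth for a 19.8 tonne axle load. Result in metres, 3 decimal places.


d = 0.2 + 0.01 * 19.8
d = 0.2 + 0.198
d = 0.398 m

0.398


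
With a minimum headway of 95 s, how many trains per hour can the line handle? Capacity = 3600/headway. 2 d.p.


Capacity = 3600 / headway
Capacity = 3600 / 95
Capacity = 37.89 trains/hour

37.89


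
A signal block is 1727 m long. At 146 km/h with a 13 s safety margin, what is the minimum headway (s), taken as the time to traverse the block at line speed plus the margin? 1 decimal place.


V = 146 / 3.6 = 40.5556 m/s
Block traversal time = 1727 / 40.5556 = 42.5836 s
Headway = 42.5836 + 13
Headway = 55.6 s

55.6


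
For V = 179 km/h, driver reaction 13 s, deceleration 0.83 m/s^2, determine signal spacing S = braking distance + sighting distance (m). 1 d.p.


V = 179 / 3.6 = 49.7222 m/s
Braking distance = 49.7222^2 / (2*0.83) = 1489.337 m
Sighting distance = 49.7222 * 13 = 646.3889 m
S = 1489.337 + 646.3889 = 2135.7 m

2135.7


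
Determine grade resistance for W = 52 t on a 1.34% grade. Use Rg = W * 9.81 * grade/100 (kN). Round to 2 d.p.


Rg = W * 9.81 * grade / 100
Rg = 52 * 9.81 * 1.34 / 100
Rg = 510.12 * 0.0134
Rg = 6.84 kN

6.84


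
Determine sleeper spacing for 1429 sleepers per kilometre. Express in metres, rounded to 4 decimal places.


Spacing = 1000 m / number of sleepers
Spacing = 1000 / 1429
Spacing = 0.6998 m

0.6998


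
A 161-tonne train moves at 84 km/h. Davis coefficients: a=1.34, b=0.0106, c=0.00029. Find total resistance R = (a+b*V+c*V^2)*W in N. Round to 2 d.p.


b*V = 0.0106 * 84 = 0.8904
c*V^2 = 0.00029 * 7056 = 2.04624
R_per_t = 1.34 + 0.8904 + 2.04624 = 4.27664 N/t
R_total = 4.27664 * 161 = 688.54 N

688.54


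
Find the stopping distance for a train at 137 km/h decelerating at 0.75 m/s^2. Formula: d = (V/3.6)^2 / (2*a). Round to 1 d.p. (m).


Convert speed: V = 137 / 3.6 = 38.0556 m/s
V^2 = 1448.2253
d = 1448.2253 / (2 * 0.75)
d = 1448.2253 / 1.5
d = 965.5 m

965.5


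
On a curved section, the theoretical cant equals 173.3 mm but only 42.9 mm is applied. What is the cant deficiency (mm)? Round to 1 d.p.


Cant deficiency = equilibrium cant - actual cant
CD = 173.3 - 42.9
CD = 130.4 mm

130.4


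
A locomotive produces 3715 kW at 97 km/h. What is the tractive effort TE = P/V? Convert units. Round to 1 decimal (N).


Convert: P = 3715 kW = 3715000 W
V = 97 / 3.6 = 26.9444 m/s
TE = 3715000 / 26.9444
TE = 137876.3 N

137876.3


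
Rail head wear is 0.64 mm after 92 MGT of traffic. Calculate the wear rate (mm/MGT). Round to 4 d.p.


Wear rate = total wear / cumulative tonnage
Rate = 0.64 / 92
Rate = 0.0070 mm/MGT

0.0070


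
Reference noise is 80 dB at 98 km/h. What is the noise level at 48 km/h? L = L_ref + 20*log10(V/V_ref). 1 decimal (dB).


V/V_ref = 48 / 98 = 0.489796
log10(0.489796) = -0.309985
20 * -0.309985 = -6.1997
L = 80 + -6.1997 = 73.8 dB

73.8


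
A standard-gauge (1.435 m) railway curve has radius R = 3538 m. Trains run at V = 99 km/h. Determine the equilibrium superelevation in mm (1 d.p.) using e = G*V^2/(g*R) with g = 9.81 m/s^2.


Convert speed: V = 99 / 3.6 = 27.5 m/s
Apply formula: e = 1.435 * 27.5^2 / (9.81 * 3538)
e = 1.435 * 756.25 / 34707.78
e = 0.031267 m = 31.3 mm

31.3


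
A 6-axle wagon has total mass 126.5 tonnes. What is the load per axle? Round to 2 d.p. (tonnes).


Load per axle = total weight / number of axles
Load = 126.5 / 6
Load = 21.08 tonnes

21.08


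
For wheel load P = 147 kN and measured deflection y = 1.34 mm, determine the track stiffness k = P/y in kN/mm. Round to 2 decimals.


Track stiffness k = P / y
k = 147 / 1.34
k = 109.70 kN/mm

109.70


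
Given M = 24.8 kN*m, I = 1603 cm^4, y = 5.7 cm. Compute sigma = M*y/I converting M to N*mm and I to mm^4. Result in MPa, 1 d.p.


Convert units:
M = 24.8 kN*m = 24800000 N*mm
y = 5.7 cm = 57 mm
I = 1603 cm^4 = 16030000 mm^4
sigma = 24800000 * 57 / 16030000
sigma = 88.2 MPa

88.2


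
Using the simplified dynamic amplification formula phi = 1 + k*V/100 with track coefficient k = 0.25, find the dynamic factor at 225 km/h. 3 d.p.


phi = 1 + k * V / 100
phi = 1 + 0.25 * 225 / 100
phi = 1 + 0.5625
phi = 1.563

1.563


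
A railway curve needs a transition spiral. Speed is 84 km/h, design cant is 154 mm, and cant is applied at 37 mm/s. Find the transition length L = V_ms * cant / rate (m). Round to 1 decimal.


Convert speed: V = 84 / 3.6 = 23.3333 m/s
L = 23.3333 * 154 / 37
L = 3593.3333 / 37
L = 97.1 m

97.1


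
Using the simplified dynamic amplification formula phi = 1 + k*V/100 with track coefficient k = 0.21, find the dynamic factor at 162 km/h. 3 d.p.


phi = 1 + k * V / 100
phi = 1 + 0.21 * 162 / 100
phi = 1 + 0.3402
phi = 1.340

1.340


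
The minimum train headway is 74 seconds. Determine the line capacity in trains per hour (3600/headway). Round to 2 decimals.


Capacity = 3600 / headway
Capacity = 3600 / 74
Capacity = 48.65 trains/hour

48.65


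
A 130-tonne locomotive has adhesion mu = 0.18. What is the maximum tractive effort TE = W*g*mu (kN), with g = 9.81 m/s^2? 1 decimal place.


TE_max = W * g * mu
TE_max = 130 * 9.81 * 0.18
TE_max = 1275.3 * 0.18
TE_max = 229.6 kN

229.6


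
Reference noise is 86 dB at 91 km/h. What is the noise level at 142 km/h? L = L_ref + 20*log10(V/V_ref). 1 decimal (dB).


V/V_ref = 142 / 91 = 1.56044
log10(1.56044) = 0.193247
20 * 0.193247 = 3.8649
L = 86 + 3.8649 = 89.9 dB

89.9


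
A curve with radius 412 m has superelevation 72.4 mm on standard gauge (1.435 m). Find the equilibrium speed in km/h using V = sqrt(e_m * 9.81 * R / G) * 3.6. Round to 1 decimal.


Convert cant: e = 72.4 mm = 0.0724 m
V_ms = sqrt(0.0724 * 9.81 * 412 / 1.435)
V_ms = sqrt(203.916744) = 14.2799 m/s
V = 14.2799 * 3.6 = 51.4 km/h

51.4


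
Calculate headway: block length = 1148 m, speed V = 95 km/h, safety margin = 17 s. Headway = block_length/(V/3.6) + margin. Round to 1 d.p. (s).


V = 95 / 3.6 = 26.3889 m/s
Block traversal time = 1148 / 26.3889 = 43.5032 s
Headway = 43.5032 + 17
Headway = 60.5 s

60.5


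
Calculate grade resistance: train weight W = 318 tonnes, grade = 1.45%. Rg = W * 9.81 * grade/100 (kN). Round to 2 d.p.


Rg = W * 9.81 * grade / 100
Rg = 318 * 9.81 * 1.45 / 100
Rg = 3119.58 * 0.0145
Rg = 45.23 kN

45.23


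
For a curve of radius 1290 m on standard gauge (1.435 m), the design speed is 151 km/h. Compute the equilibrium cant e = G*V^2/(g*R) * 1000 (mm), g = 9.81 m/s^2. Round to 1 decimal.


Convert speed: V = 151 / 3.6 = 41.9444 m/s
Apply formula: e = 1.435 * 41.9444^2 / (9.81 * 1290)
e = 1.435 * 1759.3364 / 12654.9
e = 0.1995 m = 199.5 mm

199.5


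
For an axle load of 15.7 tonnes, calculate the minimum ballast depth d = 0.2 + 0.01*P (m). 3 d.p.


d = 0.2 + 0.01 * 15.7
d = 0.2 + 0.157
d = 0.357 m

0.357


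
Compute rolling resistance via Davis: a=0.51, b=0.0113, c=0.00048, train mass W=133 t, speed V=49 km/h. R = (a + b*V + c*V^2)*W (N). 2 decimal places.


b*V = 0.0113 * 49 = 0.5537
c*V^2 = 0.00048 * 2401 = 1.15248
R_per_t = 0.51 + 0.5537 + 1.15248 = 2.21618 N/t
R_total = 2.21618 * 133 = 294.75 N

294.75


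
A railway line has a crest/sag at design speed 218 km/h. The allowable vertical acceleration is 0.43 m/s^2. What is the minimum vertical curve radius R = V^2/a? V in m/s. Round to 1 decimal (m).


Convert speed: V = 218 / 3.6 = 60.5556 m/s
V^2 = 3666.9753 m^2/s^2
R_v = 3666.9753 / 0.43
R_v = 8527.8 m

8527.8


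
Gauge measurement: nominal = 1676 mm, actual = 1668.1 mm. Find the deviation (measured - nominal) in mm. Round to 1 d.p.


Deviation = measured - nominal
Deviation = 1668.1 - 1676
Deviation = -7.9 mm

-7.9


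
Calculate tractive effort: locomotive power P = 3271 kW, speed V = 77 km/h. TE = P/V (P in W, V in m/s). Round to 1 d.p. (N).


Convert: P = 3271 kW = 3271000 W
V = 77 / 3.6 = 21.3889 m/s
TE = 3271000 / 21.3889
TE = 152929.9 N

152929.9


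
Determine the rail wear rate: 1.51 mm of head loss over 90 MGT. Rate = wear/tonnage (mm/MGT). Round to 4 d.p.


Wear rate = total wear / cumulative tonnage
Rate = 1.51 / 90
Rate = 0.0168 mm/MGT

0.0168


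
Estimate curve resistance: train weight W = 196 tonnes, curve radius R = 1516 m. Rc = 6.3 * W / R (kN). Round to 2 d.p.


Rc = 6.3 * W / R
Rc = 6.3 * 196 / 1516
Rc = 1234.8 / 1516
Rc = 0.81 kN

0.81


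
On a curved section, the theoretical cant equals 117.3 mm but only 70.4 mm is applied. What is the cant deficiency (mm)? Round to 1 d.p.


Cant deficiency = equilibrium cant - actual cant
CD = 117.3 - 70.4
CD = 46.9 mm

46.9


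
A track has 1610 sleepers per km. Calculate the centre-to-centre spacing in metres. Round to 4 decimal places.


Spacing = 1000 m / number of sleepers
Spacing = 1000 / 1610
Spacing = 0.6211 m

0.6211


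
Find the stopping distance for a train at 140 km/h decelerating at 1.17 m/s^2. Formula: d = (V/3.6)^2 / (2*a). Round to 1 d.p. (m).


Convert speed: V = 140 / 3.6 = 38.8889 m/s
V^2 = 1512.3457
d = 1512.3457 / (2 * 1.17)
d = 1512.3457 / 2.34
d = 646.3 m

646.3


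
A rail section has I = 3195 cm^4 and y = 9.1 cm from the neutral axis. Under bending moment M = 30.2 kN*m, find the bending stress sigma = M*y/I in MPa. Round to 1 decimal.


Convert units:
M = 30.2 kN*m = 30200000 N*mm
y = 9.1 cm = 91 mm
I = 3195 cm^4 = 31950000 mm^4
sigma = 30200000 * 91 / 31950000
sigma = 86.0 MPa

86.0


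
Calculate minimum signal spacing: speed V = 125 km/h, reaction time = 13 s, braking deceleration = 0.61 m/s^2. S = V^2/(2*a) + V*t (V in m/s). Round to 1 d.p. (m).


V = 125 / 3.6 = 34.7222 m/s
Braking distance = 34.7222^2 / (2*0.61) = 988.2235 m
Sighting distance = 34.7222 * 13 = 451.3889 m
S = 988.2235 + 451.3889 = 1439.6 m

1439.6


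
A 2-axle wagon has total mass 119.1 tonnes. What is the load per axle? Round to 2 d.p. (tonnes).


Load per axle = total weight / number of axles
Load = 119.1 / 2
Load = 59.55 tonnes

59.55


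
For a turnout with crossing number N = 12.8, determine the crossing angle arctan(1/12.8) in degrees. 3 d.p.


1/N = 1/12.8 = 0.078125
angle = arctan(0.078125) = 0.077967 rad
angle = 0.077967 * 180/pi = 4.467 degrees

4.467


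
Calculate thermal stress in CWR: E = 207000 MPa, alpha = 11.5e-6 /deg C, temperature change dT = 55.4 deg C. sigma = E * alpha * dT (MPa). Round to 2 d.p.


sigma = E * alpha * dT
sigma = 207000 * 11.5e-6 * 55.4
sigma = 2.3805 * 55.4
sigma = 131.88 MPa

131.88


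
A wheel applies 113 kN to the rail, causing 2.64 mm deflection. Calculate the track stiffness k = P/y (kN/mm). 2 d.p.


Track stiffness k = P / y
k = 113 / 2.64
k = 42.80 kN/mm

42.80


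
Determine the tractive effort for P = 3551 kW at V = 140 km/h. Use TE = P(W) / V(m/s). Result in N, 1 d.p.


Convert: P = 3551 kW = 3551000 W
V = 140 / 3.6 = 38.8889 m/s
TE = 3551000 / 38.8889
TE = 91311.4 N

91311.4


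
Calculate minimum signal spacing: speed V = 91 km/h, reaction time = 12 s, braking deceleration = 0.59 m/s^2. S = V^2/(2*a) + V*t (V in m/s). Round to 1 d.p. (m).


V = 91 / 3.6 = 25.2778 m/s
Braking distance = 25.2778^2 / (2*0.59) = 541.4967 m
Sighting distance = 25.2778 * 12 = 303.3333 m
S = 541.4967 + 303.3333 = 844.8 m

844.8


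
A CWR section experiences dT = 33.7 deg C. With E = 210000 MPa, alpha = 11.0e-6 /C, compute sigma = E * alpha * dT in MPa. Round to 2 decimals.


sigma = E * alpha * dT
sigma = 210000 * 11.0e-6 * 33.7
sigma = 2.31 * 33.7
sigma = 77.85 MPa

77.85


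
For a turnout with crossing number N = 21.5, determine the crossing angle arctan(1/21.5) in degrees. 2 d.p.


1/N = 1/21.5 = 0.046512
angle = arctan(0.046512) = 0.046478 rad
angle = 0.046478 * 180/pi = 2.66 degrees

2.66


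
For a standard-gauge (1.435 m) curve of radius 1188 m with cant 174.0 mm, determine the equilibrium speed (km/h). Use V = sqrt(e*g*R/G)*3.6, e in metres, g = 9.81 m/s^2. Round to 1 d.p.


Convert cant: e = 174.0 mm = 0.1740 m
V_ms = sqrt(0.1740 * 9.81 * 1188 / 1.435)
V_ms = sqrt(1413.132209) = 37.5917 m/s
V = 37.5917 * 3.6 = 135.3 km/h

135.3


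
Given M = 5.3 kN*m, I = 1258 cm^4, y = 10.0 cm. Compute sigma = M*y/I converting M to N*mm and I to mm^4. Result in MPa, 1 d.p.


Convert units:
M = 5.3 kN*m = 5300000 N*mm
y = 10.0 cm = 100 mm
I = 1258 cm^4 = 12580000 mm^4
sigma = 5300000 * 100 / 12580000
sigma = 42.1 MPa

42.1


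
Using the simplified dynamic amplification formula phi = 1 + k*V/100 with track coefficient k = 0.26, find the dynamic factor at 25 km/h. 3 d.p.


phi = 1 + k * V / 100
phi = 1 + 0.26 * 25 / 100
phi = 1 + 0.065
phi = 1.065

1.065


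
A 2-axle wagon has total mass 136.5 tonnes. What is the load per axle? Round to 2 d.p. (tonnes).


Load per axle = total weight / number of axles
Load = 136.5 / 2
Load = 68.25 tonnes

68.25


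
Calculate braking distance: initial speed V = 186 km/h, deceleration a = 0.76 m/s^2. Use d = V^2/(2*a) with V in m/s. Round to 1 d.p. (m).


Convert speed: V = 186 / 3.6 = 51.6667 m/s
V^2 = 2669.4444
d = 2669.4444 / (2 * 0.76)
d = 2669.4444 / 1.52
d = 1756.2 m

1756.2


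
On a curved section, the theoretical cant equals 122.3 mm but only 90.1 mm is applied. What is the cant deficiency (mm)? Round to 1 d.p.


Cant deficiency = equilibrium cant - actual cant
CD = 122.3 - 90.1
CD = 32.2 mm

32.2


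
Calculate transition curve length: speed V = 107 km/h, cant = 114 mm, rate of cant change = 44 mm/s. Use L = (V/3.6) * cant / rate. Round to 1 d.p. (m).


Convert speed: V = 107 / 3.6 = 29.7222 m/s
L = 29.7222 * 114 / 44
L = 3388.3333 / 44
L = 77.0 m

77.0


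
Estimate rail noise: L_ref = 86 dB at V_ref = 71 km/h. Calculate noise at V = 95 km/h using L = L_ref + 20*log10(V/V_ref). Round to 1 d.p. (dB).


V/V_ref = 95 / 71 = 1.338028
log10(1.338028) = 0.126465
20 * 0.126465 = 2.5293
L = 86 + 2.5293 = 88.5 dB

88.5


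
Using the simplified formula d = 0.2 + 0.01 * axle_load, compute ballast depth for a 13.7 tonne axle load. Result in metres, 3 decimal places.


d = 0.2 + 0.01 * 13.7
d = 0.2 + 0.137
d = 0.337 m

0.337


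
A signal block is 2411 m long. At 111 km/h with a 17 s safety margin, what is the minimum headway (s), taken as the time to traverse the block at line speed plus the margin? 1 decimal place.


V = 111 / 3.6 = 30.8333 m/s
Block traversal time = 2411 / 30.8333 = 78.1946 s
Headway = 78.1946 + 17
Headway = 95.2 s

95.2


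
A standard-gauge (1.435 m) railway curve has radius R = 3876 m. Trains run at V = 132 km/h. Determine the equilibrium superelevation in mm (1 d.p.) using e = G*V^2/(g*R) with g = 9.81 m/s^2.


Convert speed: V = 132 / 3.6 = 36.6667 m/s
Apply formula: e = 1.435 * 36.6667^2 / (9.81 * 3876)
e = 1.435 * 1344.4444 / 38023.56
e = 0.050739 m = 50.7 mm

50.7


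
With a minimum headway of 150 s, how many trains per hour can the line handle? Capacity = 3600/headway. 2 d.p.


Capacity = 3600 / headway
Capacity = 3600 / 150
Capacity = 24.00 trains/hour

24.00


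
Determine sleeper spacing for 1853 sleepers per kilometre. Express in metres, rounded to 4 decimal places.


Spacing = 1000 m / number of sleepers
Spacing = 1000 / 1853
Spacing = 0.5397 m

0.5397


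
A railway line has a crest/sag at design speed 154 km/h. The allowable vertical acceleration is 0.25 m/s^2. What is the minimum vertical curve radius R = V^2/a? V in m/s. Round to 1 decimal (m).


Convert speed: V = 154 / 3.6 = 42.7778 m/s
V^2 = 1829.9383 m^2/s^2
R_v = 1829.9383 / 0.25
R_v = 7319.8 m

7319.8


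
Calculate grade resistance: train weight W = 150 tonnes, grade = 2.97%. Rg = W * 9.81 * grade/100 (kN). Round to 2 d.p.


Rg = W * 9.81 * grade / 100
Rg = 150 * 9.81 * 2.97 / 100
Rg = 1471.5 * 0.0297
Rg = 43.70 kN

43.70


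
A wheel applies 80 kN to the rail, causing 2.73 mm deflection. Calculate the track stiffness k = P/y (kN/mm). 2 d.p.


Track stiffness k = P / y
k = 80 / 2.73
k = 29.30 kN/mm

29.30


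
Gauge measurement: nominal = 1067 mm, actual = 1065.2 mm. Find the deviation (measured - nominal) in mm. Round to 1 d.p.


Deviation = measured - nominal
Deviation = 1065.2 - 1067
Deviation = -1.8 mm

-1.8


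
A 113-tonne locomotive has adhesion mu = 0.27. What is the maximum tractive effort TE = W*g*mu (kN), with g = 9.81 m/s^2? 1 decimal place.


TE_max = W * g * mu
TE_max = 113 * 9.81 * 0.27
TE_max = 1108.53 * 0.27
TE_max = 299.3 kN

299.3


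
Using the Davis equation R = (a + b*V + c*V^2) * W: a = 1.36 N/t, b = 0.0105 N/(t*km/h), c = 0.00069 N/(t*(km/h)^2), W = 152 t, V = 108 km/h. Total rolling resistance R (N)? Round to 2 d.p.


b*V = 0.0105 * 108 = 1.134
c*V^2 = 0.00069 * 11664 = 8.04816
R_per_t = 1.36 + 1.134 + 8.04816 = 10.54216 N/t
R_total = 10.54216 * 152 = 1602.41 N

1602.41


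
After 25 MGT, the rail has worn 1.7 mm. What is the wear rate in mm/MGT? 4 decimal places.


Wear rate = total wear / cumulative tonnage
Rate = 1.7 / 25
Rate = 0.0680 mm/MGT

0.0680


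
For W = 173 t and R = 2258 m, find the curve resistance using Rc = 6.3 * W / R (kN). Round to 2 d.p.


Rc = 6.3 * W / R
Rc = 6.3 * 173 / 2258
Rc = 1089.9 / 2258
Rc = 0.48 kN

0.48


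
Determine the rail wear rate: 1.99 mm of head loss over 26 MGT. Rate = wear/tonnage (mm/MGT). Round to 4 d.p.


Wear rate = total wear / cumulative tonnage
Rate = 1.99 / 26
Rate = 0.0765 mm/MGT

0.0765


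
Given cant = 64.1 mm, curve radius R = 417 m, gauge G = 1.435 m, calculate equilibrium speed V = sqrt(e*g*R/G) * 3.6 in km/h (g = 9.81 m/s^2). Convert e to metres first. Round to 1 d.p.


Convert cant: e = 64.1 mm = 0.0641 m
V_ms = sqrt(0.0641 * 9.81 * 417 / 1.435)
V_ms = sqrt(182.730562) = 13.5178 m/s
V = 13.5178 * 3.6 = 48.7 km/h

48.7


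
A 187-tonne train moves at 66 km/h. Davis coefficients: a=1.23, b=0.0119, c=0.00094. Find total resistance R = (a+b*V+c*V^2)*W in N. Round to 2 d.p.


b*V = 0.0119 * 66 = 0.7854
c*V^2 = 0.00094 * 4356 = 4.09464
R_per_t = 1.23 + 0.7854 + 4.09464 = 6.11004 N/t
R_total = 6.11004 * 187 = 1142.58 N

1142.58


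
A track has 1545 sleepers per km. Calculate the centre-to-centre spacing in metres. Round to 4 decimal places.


Spacing = 1000 m / number of sleepers
Spacing = 1000 / 1545
Spacing = 0.6472 m

0.6472


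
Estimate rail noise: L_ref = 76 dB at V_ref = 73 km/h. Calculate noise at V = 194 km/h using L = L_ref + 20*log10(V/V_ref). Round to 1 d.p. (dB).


V/V_ref = 194 / 73 = 2.657534
log10(2.657534) = 0.424479
20 * 0.424479 = 8.4896
L = 76 + 8.4896 = 84.5 dB

84.5


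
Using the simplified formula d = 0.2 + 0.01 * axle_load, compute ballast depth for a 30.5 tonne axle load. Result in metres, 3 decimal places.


d = 0.2 + 0.01 * 30.5
d = 0.2 + 0.305
d = 0.505 m

0.505


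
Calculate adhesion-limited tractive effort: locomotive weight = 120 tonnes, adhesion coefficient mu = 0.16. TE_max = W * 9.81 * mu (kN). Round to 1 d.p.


TE_max = W * g * mu
TE_max = 120 * 9.81 * 0.16
TE_max = 1177.2 * 0.16
TE_max = 188.4 kN

188.4


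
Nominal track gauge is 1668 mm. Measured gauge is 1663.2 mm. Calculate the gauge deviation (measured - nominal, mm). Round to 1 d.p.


Deviation = measured - nominal
Deviation = 1663.2 - 1668
Deviation = -4.8 mm

-4.8


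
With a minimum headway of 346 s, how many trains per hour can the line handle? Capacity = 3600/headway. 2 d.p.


Capacity = 3600 / headway
Capacity = 3600 / 346
Capacity = 10.40 trains/hour

10.40


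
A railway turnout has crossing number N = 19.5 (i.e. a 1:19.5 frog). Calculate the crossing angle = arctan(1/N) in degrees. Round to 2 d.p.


1/N = 1/19.5 = 0.051282
angle = arctan(0.051282) = 0.051237 rad
angle = 0.051237 * 180/pi = 2.94 degrees

2.94


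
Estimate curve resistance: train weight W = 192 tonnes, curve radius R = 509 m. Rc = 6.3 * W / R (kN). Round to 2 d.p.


Rc = 6.3 * W / R
Rc = 6.3 * 192 / 509
Rc = 1209.6 / 509
Rc = 2.38 kN

2.38


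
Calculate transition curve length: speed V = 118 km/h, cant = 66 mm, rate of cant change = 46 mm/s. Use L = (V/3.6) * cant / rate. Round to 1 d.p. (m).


Convert speed: V = 118 / 3.6 = 32.7778 m/s
L = 32.7778 * 66 / 46
L = 2163.3333 / 46
L = 47.0 m

47.0


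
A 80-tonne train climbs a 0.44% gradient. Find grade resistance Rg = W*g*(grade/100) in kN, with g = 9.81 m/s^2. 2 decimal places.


Rg = W * 9.81 * grade / 100
Rg = 80 * 9.81 * 0.44 / 100
Rg = 784.8 * 0.0044
Rg = 3.45 kN

3.45


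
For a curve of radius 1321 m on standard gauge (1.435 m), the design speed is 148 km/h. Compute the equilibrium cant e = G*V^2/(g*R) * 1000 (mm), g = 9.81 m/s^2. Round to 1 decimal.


Convert speed: V = 148 / 3.6 = 41.1111 m/s
Apply formula: e = 1.435 * 41.1111^2 / (9.81 * 1321)
e = 1.435 * 1690.1235 / 12959.01
e = 0.187154 m = 187.2 mm

187.2


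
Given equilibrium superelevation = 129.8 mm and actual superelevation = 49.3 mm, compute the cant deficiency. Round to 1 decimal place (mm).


Cant deficiency = equilibrium cant - actual cant
CD = 129.8 - 49.3
CD = 80.5 mm

80.5


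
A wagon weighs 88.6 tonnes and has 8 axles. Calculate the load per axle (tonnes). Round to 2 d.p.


Load per axle = total weight / number of axles
Load = 88.6 / 8
Load = 11.08 tonnes

11.08


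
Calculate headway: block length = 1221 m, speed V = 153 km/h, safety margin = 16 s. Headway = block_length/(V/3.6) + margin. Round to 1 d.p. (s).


V = 153 / 3.6 = 42.5 m/s
Block traversal time = 1221 / 42.5 = 28.7294 s
Headway = 28.7294 + 16
Headway = 44.7 s

44.7


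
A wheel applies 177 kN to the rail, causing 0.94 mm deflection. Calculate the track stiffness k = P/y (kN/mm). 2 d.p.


Track stiffness k = P / y
k = 177 / 0.94
k = 188.30 kN/mm

188.30


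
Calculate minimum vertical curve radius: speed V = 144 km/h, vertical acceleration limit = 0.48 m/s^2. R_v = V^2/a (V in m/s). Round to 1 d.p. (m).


Convert speed: V = 144 / 3.6 = 40.0 m/s
V^2 = 1600.0 m^2/s^2
R_v = 1600.0 / 0.48
R_v = 3333.3 m

3333.3


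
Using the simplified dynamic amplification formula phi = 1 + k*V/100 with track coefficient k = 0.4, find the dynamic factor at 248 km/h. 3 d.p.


phi = 1 + k * V / 100
phi = 1 + 0.4 * 248 / 100
phi = 1 + 0.992
phi = 1.992

1.992


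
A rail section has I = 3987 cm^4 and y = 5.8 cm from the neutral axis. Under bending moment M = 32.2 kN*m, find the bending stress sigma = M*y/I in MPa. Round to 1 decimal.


Convert units:
M = 32.2 kN*m = 32200000 N*mm
y = 5.8 cm = 58 mm
I = 3987 cm^4 = 39870000 mm^4
sigma = 32200000 * 58 / 39870000
sigma = 46.8 MPa

46.8


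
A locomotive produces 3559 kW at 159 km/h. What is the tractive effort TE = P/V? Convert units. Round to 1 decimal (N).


Convert: P = 3559 kW = 3559000 W
V = 159 / 3.6 = 44.1667 m/s
TE = 3559000 / 44.1667
TE = 80581.1 N

80581.1


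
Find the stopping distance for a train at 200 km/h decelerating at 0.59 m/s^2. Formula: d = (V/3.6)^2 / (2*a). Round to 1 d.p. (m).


Convert speed: V = 200 / 3.6 = 55.5556 m/s
V^2 = 3086.4198
d = 3086.4198 / (2 * 0.59)
d = 3086.4198 / 1.18
d = 2615.6 m

2615.6


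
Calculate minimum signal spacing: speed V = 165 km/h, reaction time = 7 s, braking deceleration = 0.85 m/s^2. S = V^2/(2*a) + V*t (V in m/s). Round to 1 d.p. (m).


V = 165 / 3.6 = 45.8333 m/s
Braking distance = 45.8333^2 / (2*0.85) = 1235.7026 m
Sighting distance = 45.8333 * 7 = 320.8333 m
S = 1235.7026 + 320.8333 = 1556.5 m

1556.5


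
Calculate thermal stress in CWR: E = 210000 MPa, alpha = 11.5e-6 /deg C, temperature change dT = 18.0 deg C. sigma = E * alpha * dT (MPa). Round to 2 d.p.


sigma = E * alpha * dT
sigma = 210000 * 11.5e-6 * 18.0
sigma = 2.415 * 18.0
sigma = 43.47 MPa

43.47


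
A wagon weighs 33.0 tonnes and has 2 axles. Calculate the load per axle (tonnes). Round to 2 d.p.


Load per axle = total weight / number of axles
Load = 33.0 / 2
Load = 16.50 tonnes

16.50


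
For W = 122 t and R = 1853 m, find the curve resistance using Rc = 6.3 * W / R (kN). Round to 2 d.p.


Rc = 6.3 * W / R
Rc = 6.3 * 122 / 1853
Rc = 768.6 / 1853
Rc = 0.41 kN

0.41


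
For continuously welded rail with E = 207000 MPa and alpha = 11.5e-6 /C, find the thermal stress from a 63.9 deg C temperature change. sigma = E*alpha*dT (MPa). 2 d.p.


sigma = E * alpha * dT
sigma = 207000 * 11.5e-6 * 63.9
sigma = 2.3805 * 63.9
sigma = 152.11 MPa

152.11


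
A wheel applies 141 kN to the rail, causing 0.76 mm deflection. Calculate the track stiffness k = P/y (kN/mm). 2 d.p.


Track stiffness k = P / y
k = 141 / 0.76
k = 185.53 kN/mm

185.53


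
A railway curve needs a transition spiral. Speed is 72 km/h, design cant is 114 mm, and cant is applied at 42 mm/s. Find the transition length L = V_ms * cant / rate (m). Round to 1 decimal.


Convert speed: V = 72 / 3.6 = 20.0 m/s
L = 20.0 * 114 / 42
L = 2280.0 / 42
L = 54.3 m

54.3


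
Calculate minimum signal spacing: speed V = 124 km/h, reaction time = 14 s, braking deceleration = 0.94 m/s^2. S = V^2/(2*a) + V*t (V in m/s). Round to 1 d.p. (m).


V = 124 / 3.6 = 34.4444 m/s
Braking distance = 34.4444^2 / (2*0.94) = 631.0743 m
Sighting distance = 34.4444 * 14 = 482.2222 m
S = 631.0743 + 482.2222 = 1113.3 m

1113.3


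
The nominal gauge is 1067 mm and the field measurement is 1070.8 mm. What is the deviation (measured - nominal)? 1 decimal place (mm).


Deviation = measured - nominal
Deviation = 1070.8 - 1067
Deviation = 3.8 mm

3.8


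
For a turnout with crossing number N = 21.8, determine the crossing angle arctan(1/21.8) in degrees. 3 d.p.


1/N = 1/21.8 = 0.045872
angle = arctan(0.045872) = 0.045839 rad
angle = 0.045839 * 180/pi = 2.626 degrees

2.626


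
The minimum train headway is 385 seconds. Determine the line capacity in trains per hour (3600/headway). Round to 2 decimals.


Capacity = 3600 / headway
Capacity = 3600 / 385
Capacity = 9.35 trains/hour

9.35


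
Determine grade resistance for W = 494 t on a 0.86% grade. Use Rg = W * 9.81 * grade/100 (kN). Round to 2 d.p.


Rg = W * 9.81 * grade / 100
Rg = 494 * 9.81 * 0.86 / 100
Rg = 4846.14 * 0.0086
Rg = 41.68 kN

41.68


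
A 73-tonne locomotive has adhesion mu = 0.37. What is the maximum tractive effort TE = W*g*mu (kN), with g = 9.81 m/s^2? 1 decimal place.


TE_max = W * g * mu
TE_max = 73 * 9.81 * 0.37
TE_max = 716.13 * 0.37
TE_max = 265.0 kN

265.0


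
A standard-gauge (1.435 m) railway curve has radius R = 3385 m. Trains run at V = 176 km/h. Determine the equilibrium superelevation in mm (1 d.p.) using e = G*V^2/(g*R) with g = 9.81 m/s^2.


Convert speed: V = 176 / 3.6 = 48.8889 m/s
Apply formula: e = 1.435 * 48.8889^2 / (9.81 * 3385)
e = 1.435 * 2390.1235 / 33206.85
e = 0.103287 m = 103.3 mm

103.3


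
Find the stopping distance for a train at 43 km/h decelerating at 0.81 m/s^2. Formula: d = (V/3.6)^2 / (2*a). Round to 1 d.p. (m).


Convert speed: V = 43 / 3.6 = 11.9444 m/s
V^2 = 142.6698
d = 142.6698 / (2 * 0.81)
d = 142.6698 / 1.62
d = 88.1 m

88.1


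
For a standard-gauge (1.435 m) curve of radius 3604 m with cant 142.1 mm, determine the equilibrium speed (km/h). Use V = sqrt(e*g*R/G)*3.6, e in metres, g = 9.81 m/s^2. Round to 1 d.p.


Convert cant: e = 142.1 mm = 0.1421 m
V_ms = sqrt(0.1421 * 9.81 * 3604 / 1.435)
V_ms = sqrt(3501.031083) = 59.1695 m/s
V = 59.1695 * 3.6 = 213.0 km/h

213.0


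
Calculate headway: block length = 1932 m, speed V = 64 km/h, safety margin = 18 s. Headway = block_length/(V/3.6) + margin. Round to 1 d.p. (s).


V = 64 / 3.6 = 17.7778 m/s
Block traversal time = 1932 / 17.7778 = 108.675 s
Headway = 108.675 + 18
Headway = 126.7 s

126.7
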